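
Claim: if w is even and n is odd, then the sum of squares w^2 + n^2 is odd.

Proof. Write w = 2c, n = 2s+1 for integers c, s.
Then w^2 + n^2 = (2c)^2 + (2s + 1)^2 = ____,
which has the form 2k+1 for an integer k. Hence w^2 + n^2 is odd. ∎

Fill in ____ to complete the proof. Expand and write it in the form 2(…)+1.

2(2c^2 + 2s^2 + 2s) + 1

(2c)^2 + (2s + 1)^2 = 4c^2 + 4s^2 + 4s + 1
= 2(2c^2 + 2s^2 + 2s) + 1.
Since 2c^2 + 2s^2 + 2s is an integer, the sum of squares is of the form 2k+1 for an integer k.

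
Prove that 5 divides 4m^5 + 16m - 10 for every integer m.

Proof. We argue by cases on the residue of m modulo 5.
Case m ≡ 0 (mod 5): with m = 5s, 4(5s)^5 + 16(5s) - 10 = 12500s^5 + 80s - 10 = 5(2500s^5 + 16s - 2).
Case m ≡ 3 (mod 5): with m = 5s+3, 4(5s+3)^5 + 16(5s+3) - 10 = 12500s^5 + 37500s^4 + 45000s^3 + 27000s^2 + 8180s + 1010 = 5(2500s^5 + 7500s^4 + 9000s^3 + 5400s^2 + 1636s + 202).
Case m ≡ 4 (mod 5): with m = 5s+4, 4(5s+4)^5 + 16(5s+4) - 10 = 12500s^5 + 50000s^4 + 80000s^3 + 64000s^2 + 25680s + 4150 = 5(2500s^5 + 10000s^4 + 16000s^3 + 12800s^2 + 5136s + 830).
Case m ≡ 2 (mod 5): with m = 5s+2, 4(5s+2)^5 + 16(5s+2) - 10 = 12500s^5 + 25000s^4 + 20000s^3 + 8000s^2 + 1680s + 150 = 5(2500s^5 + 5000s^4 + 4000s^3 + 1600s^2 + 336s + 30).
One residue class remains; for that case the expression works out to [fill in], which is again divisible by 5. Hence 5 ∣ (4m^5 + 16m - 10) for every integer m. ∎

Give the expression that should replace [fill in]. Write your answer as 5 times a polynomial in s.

5(2500s^5 + 2500s^4 + 1000s^3 + 200s^2 + 36s + 2)

The residues treated are {0, 3, 4, 2}, so the missing case is m ≡ 1 (mod 5); write m = 5s+1.
Then 4(5s+1)^5 + 16(5s+1) - 10 = 12500s^5 + 12500s^4 + 5000s^3 + 1000s^2 + 180s + 10 = 5(2500s^5 + 2500s^4 + 1000s^3 + 200s^2 + 36s + 2).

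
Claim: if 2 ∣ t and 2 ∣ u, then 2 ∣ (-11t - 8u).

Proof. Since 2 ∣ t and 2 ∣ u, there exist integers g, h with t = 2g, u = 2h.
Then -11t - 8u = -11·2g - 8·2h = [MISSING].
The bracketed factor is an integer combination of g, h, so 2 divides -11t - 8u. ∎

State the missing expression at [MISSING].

Pull the common 2 out of every term: -11·2g - 8·2h = 2(-11g - 8h).
-11g - 8h is an integer, which exhibits the divisibility.

2(-11g - 8h)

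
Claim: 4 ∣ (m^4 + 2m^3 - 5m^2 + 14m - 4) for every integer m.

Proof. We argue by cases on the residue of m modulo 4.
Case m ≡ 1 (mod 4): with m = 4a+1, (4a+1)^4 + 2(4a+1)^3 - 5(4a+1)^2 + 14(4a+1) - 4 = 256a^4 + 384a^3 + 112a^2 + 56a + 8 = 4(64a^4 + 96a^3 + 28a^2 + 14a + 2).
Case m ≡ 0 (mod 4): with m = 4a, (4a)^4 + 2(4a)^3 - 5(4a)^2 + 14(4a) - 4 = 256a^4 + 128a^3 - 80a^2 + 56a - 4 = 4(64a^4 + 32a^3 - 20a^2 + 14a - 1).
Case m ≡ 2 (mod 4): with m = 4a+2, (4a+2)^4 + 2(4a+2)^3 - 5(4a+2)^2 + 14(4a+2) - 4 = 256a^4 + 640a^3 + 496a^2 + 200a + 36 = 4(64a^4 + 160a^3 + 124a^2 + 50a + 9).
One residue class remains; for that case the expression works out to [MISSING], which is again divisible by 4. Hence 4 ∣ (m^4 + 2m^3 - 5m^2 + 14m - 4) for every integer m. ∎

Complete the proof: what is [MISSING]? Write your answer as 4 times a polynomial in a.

4(64a^4 + 224a^3 + 268a^2 + 146a + 32)

The residues treated are {1, 0, 2}, so the missing case is m ≡ 3 (mod 4); write m = 4a+3.
Then (4a+3)^4 + 2(4a+3)^3 - 5(4a+3)^2 + 14(4a+3) - 4 = 256a^4 + 896a^3 + 1072a^2 + 584a + 128 = 4(64a^4 + 224a^3 + 268a^2 + 146a + 32).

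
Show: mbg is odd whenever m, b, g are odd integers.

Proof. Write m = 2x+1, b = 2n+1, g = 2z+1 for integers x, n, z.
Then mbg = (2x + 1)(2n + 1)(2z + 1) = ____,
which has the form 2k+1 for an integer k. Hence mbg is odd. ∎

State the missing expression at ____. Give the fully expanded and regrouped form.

Expanding: (2x + 1)(2n + 1)(2z + 1) = 8nxz + 4nx + 4nz + 2n + 4xz + 2x + 2z + 1.
Every term except the constant is even, so this is 2(4nxz + 2nx + 2nz + n + 2xz + x + z) + 1,
and 4nxz + 2nx + 2nz + n + 2xz + x + z ∈ ℤ gives the required form.

2(4nxz + 2nx + 2nz + n + 2xz + x + z) + 1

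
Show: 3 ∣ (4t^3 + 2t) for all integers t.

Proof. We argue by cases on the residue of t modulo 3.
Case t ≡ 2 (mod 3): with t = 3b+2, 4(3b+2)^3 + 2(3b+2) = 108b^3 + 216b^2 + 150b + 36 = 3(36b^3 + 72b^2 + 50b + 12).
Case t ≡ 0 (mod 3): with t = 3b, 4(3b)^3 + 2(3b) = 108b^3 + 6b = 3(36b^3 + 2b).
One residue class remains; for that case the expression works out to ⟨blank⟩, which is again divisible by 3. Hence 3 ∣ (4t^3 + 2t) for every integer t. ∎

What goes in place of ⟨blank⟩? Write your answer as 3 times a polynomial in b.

The residues treated are {2, 0}, so the missing case is t ≡ 1 (mod 3); write t = 3b+1.
Then 4(3b+1)^3 + 2(3b+1) = 108b^3 + 108b^2 + 42b + 6 = 3(36b^3 + 36b^2 + 14b + 2).

3(36b^3 + 36b^2 + 14b + 2)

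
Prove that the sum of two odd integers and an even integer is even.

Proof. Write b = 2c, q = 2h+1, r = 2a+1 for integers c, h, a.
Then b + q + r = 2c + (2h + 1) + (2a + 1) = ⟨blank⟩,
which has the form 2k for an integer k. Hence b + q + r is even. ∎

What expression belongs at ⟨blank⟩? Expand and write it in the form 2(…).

2c + (2h + 1) + (2a + 1) = 2a + 2c + 2h + 2
= 2(a + c + h + 1).
Since a + c + h + 1 is an integer, the sum is of the form 2k for an integer k.

2(a + c + h + 1)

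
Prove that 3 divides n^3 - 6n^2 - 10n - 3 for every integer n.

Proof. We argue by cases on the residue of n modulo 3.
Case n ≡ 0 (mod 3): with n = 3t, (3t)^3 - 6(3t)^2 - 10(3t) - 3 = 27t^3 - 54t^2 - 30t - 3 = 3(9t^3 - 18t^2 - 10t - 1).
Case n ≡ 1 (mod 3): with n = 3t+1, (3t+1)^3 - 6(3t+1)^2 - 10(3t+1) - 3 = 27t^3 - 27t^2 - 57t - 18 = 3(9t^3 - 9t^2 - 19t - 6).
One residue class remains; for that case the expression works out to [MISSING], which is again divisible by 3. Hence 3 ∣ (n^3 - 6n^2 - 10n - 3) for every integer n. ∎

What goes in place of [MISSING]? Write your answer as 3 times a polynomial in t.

Only n ≡ 2 (mod 3) is unaccounted for. Put n = 3t+2:
(3t+2)^3 - 6(3t+2)^2 - 10(3t+2) - 3 expands to 27t^3 - 66t - 39,
and factoring out 3 leaves 3(9t^3 - 22t - 13).

3(9t^3 - 22t - 13)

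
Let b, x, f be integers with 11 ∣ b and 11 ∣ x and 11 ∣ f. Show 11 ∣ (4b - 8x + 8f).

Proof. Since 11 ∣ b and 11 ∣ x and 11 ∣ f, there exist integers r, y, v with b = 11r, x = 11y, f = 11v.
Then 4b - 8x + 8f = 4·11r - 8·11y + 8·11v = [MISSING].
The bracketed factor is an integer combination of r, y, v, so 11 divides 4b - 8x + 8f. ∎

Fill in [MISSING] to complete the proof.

11(4r + 8v - 8y)

Pull the common 11 out of every term: 4·11r - 8·11y + 8·11v = 11(4r + 8v - 8y).
4r + 8v - 8y is an integer, which exhibits the divisibility.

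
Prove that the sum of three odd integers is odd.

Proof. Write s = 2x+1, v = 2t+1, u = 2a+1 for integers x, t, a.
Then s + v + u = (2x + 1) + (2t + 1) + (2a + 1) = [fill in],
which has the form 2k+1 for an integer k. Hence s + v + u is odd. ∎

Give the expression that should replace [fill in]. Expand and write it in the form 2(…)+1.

(2x + 1) + (2t + 1) + (2a + 1) = 2a + 2t + 2x + 3
= 2(a + t + x + 1) + 1.
Since a + t + x + 1 is an integer, the sum is of the form 2k+1 for an integer k.

2(a + t + x + 1) + 1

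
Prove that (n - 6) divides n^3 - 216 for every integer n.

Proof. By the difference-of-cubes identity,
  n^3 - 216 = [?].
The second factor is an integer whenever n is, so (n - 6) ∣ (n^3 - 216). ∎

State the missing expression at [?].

(n - 6)(n^2 + 6n + 36)

Polynomial division of n^3 - 216 by n - 6 leaves remainder 0 and quotient n^2 + 6n + 36.
Hence n^3 - 216 = (n - 6)(n^2 + 6n + 36).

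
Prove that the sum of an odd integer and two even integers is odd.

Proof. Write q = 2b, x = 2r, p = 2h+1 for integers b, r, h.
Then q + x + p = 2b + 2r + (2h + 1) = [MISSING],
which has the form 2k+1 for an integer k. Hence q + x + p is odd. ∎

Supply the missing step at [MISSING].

Expanding: 2b + 2r + (2h + 1) = 2b + 2h + 2r + 1.
Every term except the constant is even, so this is 2(b + h + r) + 1,
and b + h + r ∈ ℤ gives the required form.

2(b + h + r) + 1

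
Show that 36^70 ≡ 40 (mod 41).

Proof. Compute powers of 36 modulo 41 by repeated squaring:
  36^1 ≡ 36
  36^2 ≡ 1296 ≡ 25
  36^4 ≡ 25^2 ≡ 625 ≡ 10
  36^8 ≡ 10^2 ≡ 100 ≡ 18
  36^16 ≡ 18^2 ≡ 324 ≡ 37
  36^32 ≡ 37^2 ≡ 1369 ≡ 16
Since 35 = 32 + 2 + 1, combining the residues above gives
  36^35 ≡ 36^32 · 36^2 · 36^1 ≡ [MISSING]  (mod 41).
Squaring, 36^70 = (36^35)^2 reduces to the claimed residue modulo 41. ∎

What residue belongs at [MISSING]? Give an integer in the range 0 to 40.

9

Multiply the listed residues: 16 · 25 · 36 = 400 → 14400.
Reducing modulo 41: 14400 = 351·41 + 9, so 36^35 ≡ 9.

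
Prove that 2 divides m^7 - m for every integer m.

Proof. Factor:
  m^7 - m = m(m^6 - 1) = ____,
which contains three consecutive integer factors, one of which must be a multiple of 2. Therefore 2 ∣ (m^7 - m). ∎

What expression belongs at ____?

(m - 1)m(m + 1)(m^4 + m^2 + 1)

m^6 - 1 = (m^2 - 1)(m^4 + m^2 + 1), and m^2 - 1 = (m-1)(m+1).
So m(m^6 - 1) = (m - 1)m(m + 1)(m^4 + m^2 + 1).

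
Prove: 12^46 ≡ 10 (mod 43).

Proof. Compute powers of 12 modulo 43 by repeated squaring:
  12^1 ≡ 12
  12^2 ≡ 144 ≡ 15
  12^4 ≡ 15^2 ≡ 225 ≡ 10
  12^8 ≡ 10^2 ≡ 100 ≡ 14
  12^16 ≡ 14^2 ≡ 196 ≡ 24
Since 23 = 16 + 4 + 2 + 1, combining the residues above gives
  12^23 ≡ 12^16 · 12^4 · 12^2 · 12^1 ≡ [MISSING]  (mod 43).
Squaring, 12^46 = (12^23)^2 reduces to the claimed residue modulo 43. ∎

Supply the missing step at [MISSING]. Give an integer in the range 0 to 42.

Multiply the listed residues: 24 · 10 · 15 · 12 = 240 → 3600 → 43200.
Reducing modulo 43: 43200 = 1004·43 + 28, so 12^23 ≡ 28.

28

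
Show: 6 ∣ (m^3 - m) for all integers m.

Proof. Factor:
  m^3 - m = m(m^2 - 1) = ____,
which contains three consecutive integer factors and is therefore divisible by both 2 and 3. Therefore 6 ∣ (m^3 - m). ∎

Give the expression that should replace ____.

(m - 1)m(m + 1)

m(m^2 - 1) = m(m - 1)(m + 1) = (m - 1)m(m + 1).
These three factors are consecutive integers, so their product is divisible by 6.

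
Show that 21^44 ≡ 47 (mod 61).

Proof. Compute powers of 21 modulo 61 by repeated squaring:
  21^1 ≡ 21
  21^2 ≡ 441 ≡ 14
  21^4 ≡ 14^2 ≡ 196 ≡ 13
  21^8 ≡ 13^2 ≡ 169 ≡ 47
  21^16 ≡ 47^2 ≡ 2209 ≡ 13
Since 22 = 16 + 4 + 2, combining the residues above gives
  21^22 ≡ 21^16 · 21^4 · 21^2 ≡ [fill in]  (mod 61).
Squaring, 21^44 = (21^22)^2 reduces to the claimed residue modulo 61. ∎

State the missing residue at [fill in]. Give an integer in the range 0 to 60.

48

Multiply the listed residues: 13 · 13 · 14 = 169 → 2366.
Reducing modulo 61: 2366 = 38·61 + 48, so 21^22 ≡ 48.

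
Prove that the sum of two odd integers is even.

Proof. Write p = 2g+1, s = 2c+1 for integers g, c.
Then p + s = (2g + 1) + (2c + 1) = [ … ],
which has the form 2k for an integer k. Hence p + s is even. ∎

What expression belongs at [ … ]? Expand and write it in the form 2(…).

Expanding: (2g + 1) + (2c + 1) = 2c + 2g + 2.
Every term is even; pulling out the factor of 2 gives 2(c + g + 1).

2(c + g + 1)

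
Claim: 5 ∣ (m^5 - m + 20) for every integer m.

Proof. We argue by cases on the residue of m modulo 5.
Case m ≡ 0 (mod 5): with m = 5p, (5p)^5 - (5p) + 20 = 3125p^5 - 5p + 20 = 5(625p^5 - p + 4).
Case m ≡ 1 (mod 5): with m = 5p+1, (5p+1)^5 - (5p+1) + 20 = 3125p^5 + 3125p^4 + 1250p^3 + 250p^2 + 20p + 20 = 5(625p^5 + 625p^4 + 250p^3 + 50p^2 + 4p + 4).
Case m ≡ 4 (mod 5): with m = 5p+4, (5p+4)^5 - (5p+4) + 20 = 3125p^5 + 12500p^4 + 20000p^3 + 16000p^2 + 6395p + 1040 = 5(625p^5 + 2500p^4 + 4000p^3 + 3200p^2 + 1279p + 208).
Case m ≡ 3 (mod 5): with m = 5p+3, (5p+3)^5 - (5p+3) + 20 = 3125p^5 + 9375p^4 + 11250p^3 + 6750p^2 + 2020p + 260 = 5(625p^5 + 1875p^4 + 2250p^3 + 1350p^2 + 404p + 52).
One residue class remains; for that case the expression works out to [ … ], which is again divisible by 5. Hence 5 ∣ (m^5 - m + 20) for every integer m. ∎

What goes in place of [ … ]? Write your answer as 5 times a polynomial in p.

5(625p^5 + 1250p^4 + 1000p^3 + 400p^2 + 79p + 10)

The residues treated are {0, 1, 4, 3}, so the missing case is m ≡ 2 (mod 5); write m = 5p+2.
Then (5p+2)^5 - (5p+2) + 20 = 3125p^5 + 6250p^4 + 5000p^3 + 2000p^2 + 395p + 50 = 5(625p^5 + 1250p^4 + 1000p^3 + 400p^2 + 79p + 10).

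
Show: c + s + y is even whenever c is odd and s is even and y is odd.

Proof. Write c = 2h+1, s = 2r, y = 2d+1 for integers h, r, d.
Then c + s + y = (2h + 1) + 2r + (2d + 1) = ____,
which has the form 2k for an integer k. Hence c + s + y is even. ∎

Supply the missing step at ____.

2(d + h + r + 1)

Expanding: (2h + 1) + 2r + (2d + 1) = 2d + 2h + 2r + 2.
Every term is even; pulling out the factor of 2 gives 2(d + h + r + 1).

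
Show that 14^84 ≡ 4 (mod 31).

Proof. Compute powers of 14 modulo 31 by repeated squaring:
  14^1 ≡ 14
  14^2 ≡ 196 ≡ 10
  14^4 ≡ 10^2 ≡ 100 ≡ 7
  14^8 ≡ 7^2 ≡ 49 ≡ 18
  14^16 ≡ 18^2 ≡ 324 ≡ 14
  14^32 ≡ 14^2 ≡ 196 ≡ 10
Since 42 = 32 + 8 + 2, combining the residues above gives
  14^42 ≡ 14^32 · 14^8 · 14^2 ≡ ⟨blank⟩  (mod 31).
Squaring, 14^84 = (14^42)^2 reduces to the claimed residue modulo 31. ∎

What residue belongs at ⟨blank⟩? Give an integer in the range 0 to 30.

2

14^32 · 14^8 · 14^2 ≡ 10 · 18 · 10 = 1800.
1800 mod 31 = 2, so 14^42 ≡ 2 (mod 31).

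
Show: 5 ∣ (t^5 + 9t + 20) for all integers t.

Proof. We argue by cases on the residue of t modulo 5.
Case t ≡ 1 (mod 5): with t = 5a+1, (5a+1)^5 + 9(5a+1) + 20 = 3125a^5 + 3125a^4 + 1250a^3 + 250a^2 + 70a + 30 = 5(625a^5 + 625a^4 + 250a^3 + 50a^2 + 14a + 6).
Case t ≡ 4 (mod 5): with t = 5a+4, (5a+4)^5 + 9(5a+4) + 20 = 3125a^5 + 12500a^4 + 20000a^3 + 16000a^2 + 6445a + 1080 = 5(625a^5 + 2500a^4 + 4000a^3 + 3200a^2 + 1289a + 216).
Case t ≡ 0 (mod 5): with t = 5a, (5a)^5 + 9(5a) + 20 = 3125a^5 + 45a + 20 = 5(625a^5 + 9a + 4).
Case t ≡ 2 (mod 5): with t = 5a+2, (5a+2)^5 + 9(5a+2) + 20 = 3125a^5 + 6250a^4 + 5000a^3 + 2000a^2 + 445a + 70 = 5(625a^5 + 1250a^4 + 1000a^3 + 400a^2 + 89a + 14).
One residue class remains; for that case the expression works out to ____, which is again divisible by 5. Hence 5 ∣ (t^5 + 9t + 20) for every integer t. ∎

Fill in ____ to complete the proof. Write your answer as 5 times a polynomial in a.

5(625a^5 + 1875a^4 + 2250a^3 + 1350a^2 + 414a + 58)

The residues treated are {1, 4, 0, 2}, so the missing case is t ≡ 3 (mod 5); write t = 5a+3.
Then (5a+3)^5 + 9(5a+3) + 20 = 3125a^5 + 9375a^4 + 11250a^3 + 6750a^2 + 2070a + 290 = 5(625a^5 + 1875a^4 + 2250a^3 + 1350a^2 + 414a + 58).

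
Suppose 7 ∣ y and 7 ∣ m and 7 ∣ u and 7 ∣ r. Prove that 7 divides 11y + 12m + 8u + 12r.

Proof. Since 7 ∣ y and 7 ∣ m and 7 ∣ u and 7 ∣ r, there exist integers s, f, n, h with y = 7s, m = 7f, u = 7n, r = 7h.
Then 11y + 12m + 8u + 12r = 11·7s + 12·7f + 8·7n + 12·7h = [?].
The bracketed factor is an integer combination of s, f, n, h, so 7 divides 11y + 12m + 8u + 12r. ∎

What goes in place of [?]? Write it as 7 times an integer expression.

Pull the common 7 out of every term: 11·7s + 12·7f + 8·7n + 12·7h = 7(12f + 12h + 8n + 11s).
12f + 12h + 8n + 11s is an integer, which exhibits the divisibility.

7(12f + 12h + 8n + 11s)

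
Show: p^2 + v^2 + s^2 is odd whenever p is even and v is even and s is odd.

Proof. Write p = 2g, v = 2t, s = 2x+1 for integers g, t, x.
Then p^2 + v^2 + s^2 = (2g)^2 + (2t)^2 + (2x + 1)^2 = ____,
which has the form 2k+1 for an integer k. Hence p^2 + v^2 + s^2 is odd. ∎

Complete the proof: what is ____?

Expanding: (2g)^2 + (2t)^2 + (2x + 1)^2 = 4g^2 + 4t^2 + 4x^2 + 4x + 1.
Every term except the constant is even, so this is 2(2g^2 + 2t^2 + 2x^2 + 2x) + 1,
and 2g^2 + 2t^2 + 2x^2 + 2x ∈ ℤ gives the required form.

2(2g^2 + 2t^2 + 2x^2 + 2x) + 1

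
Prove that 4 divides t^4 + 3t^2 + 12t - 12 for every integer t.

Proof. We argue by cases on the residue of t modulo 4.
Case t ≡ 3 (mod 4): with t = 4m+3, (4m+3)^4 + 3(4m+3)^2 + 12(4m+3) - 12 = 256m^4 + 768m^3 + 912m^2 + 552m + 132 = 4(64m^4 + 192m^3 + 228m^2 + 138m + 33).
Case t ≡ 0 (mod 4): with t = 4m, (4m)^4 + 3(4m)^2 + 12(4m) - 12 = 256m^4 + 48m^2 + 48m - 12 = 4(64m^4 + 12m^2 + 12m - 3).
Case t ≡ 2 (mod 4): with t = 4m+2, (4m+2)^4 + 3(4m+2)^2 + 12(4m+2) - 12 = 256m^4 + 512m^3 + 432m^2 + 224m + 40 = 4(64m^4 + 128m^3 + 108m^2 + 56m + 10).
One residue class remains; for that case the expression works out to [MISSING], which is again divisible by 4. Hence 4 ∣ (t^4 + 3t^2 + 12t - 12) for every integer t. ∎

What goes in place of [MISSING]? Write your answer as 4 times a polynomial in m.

Only t ≡ 1 (mod 4) is unaccounted for. Put t = 4m+1:
(4m+1)^4 + 3(4m+1)^2 + 12(4m+1) - 12 expands to 256m^4 + 256m^3 + 144m^2 + 88m + 4,
and factoring out 4 leaves 4(64m^4 + 64m^3 + 36m^2 + 22m + 1).

4(64m^4 + 64m^3 + 36m^2 + 22m + 1)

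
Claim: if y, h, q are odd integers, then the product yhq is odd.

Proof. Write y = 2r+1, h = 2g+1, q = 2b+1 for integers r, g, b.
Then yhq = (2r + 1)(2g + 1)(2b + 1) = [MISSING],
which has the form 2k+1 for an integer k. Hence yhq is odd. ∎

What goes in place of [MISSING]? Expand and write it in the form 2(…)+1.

2(4bgr + 2bg + 2br + b + 2gr + g + r) + 1

(2r + 1)(2g + 1)(2b + 1) = 8bgr + 4bg + 4br + 2b + 4gr + 2g + 2r + 1
= 2(4bgr + 2bg + 2br + b + 2gr + g + r) + 1.
Since 4bgr + 2bg + 2br + b + 2gr + g + r is an integer, the product is of the form 2k+1 for an integer k.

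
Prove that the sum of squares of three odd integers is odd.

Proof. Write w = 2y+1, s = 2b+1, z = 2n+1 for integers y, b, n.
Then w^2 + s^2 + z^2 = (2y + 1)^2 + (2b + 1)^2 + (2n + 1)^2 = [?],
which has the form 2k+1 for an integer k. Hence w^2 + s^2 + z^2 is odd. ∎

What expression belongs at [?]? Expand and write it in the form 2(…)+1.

2(2b^2 + 2b + 2n^2 + 2n + 2y^2 + 2y + 1) + 1

Expanding: (2y + 1)^2 + (2b + 1)^2 + (2n + 1)^2 = 4b^2 + 4b + 4n^2 + 4n + 4y^2 + 4y + 3.
Every term except the constant is even, so this is 2(2b^2 + 2b + 2n^2 + 2n + 2y^2 + 2y + 1) + 1,
and 2b^2 + 2b + 2n^2 + 2n + 2y^2 + 2y + 1 ∈ ℤ gives the required form.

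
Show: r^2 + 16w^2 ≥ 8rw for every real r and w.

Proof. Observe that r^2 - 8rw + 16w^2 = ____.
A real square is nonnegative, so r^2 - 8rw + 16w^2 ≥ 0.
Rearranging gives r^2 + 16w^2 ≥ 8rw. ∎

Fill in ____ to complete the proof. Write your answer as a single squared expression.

(r - 4w)^2

r^2 - 8rw + 16w^2 is a perfect-square trinomial: the outer terms are (r)^2 and (4w)^2, and the cross term is -2·r·4w.
So r^2 - 8rw + 16w^2 = (r - 4w)^2 ≥ 0.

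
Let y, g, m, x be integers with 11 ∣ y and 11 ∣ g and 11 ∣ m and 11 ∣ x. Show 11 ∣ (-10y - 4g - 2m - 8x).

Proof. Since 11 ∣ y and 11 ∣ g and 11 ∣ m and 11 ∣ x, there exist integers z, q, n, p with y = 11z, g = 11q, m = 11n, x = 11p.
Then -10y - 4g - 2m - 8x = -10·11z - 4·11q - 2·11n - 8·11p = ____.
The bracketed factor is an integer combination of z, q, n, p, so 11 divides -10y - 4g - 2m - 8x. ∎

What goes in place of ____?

11(-2n - 8p - 4q - 10z)

Each term has a factor of 11: -10·11z - 4·11q - 2·11n - 8·11p = 11·(-2n - 8p - 4q - 10z).
Since -2n - 8p - 4q - 10z is an integer, 11 ∣ (-10y - 4g - 2m - 8x).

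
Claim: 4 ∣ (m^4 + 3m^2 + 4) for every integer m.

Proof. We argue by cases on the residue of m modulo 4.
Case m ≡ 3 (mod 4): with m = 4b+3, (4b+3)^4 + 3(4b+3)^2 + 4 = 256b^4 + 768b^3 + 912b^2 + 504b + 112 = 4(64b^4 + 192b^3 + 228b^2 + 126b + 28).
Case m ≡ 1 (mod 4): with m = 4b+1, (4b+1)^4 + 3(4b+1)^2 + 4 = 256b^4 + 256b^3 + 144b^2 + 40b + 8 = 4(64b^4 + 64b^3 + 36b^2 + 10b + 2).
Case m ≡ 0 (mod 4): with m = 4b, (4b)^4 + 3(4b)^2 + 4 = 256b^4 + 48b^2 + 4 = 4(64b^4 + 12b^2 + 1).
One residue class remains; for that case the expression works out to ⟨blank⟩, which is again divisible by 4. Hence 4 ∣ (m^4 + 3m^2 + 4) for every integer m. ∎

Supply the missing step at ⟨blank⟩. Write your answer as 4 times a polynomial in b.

Only m ≡ 2 (mod 4) is unaccounted for. Put m = 4b+2:
(4b+2)^4 + 3(4b+2)^2 + 4 expands to 256b^4 + 512b^3 + 432b^2 + 176b + 32,
and factoring out 4 leaves 4(64b^4 + 128b^3 + 108b^2 + 44b + 8).

4(64b^4 + 128b^3 + 108b^2 + 44b + 8)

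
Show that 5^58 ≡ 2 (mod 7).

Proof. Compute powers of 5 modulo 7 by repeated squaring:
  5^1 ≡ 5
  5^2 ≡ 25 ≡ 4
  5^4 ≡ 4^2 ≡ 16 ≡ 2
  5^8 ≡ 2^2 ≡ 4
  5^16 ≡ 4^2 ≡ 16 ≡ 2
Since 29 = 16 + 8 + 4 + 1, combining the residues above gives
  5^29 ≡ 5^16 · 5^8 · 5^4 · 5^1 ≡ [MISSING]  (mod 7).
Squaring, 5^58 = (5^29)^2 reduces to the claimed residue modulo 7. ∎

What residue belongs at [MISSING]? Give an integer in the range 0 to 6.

3

5^16 · 5^8 · 5^4 · 5^1 ≡ 2 · 4 · 2 · 5 = 80.
80 mod 7 = 3, so 5^29 ≡ 3 (mod 7).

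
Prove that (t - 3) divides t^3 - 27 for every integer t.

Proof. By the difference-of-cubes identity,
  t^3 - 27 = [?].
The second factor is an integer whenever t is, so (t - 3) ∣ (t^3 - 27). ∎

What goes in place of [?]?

(t - 3)(t^2 + 3t + 9)

Polynomial division of t^3 - 27 by t - 3 leaves remainder 0 and quotient t^2 + 3t + 9.
Hence t^3 - 27 = (t - 3)(t^2 + 3t + 9).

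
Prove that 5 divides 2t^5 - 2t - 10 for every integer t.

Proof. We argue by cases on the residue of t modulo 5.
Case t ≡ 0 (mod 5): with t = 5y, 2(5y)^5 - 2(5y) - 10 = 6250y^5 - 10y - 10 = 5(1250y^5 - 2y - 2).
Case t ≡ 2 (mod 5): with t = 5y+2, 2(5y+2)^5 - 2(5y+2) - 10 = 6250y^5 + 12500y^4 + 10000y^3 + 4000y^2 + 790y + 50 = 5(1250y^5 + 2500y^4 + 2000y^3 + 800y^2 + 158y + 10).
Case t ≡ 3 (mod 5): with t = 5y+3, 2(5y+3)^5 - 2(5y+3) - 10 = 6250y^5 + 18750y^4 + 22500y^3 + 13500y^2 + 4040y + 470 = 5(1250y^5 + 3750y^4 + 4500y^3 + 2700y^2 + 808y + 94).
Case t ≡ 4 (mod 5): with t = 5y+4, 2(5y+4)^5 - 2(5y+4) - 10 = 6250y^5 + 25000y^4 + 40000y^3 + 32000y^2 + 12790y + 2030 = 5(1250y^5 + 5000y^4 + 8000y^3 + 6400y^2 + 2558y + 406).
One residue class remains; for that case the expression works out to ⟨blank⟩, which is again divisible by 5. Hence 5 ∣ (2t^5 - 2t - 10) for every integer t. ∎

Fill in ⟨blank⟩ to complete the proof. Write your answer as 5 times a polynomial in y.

5(1250y^5 + 1250y^4 + 500y^3 + 100y^2 + 8y - 2)

The residues treated are {0, 2, 3, 4}, so the missing case is t ≡ 1 (mod 5); write t = 5y+1.
Then 2(5y+1)^5 - 2(5y+1) - 10 = 6250y^5 + 6250y^4 + 2500y^3 + 500y^2 + 40y - 10 = 5(1250y^5 + 1250y^4 + 500y^3 + 100y^2 + 8y - 2).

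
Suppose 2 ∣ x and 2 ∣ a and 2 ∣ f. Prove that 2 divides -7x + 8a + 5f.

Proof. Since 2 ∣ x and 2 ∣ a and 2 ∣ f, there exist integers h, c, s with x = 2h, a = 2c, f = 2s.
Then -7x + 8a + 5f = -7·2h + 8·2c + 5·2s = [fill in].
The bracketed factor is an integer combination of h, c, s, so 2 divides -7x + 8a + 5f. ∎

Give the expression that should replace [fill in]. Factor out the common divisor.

2(8c - 7h + 5s)

Pull the common 2 out of every term: -7·2h + 8·2c + 5·2s = 2(8c - 7h + 5s).
8c - 7h + 5s is an integer, which exhibits the divisibility.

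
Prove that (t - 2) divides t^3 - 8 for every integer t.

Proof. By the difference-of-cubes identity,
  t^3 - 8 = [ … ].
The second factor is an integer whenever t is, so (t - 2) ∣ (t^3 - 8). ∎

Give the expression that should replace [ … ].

Polynomial division of t^3 - 8 by t - 2 leaves remainder 0 and quotient t^2 + 2t + 4.
Hence t^3 - 8 = (t - 2)(t^2 + 2t + 4).

(t - 2)(t^2 + 2t + 4)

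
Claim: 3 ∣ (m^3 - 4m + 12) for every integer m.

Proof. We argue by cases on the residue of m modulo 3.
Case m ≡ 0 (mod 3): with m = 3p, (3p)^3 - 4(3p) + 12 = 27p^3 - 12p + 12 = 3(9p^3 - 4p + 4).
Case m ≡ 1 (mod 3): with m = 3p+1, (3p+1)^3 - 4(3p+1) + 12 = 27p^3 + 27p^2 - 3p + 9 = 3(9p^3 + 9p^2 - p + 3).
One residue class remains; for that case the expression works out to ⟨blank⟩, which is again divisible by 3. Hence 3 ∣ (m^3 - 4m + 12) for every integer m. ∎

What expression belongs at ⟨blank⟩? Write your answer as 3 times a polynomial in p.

The residues treated are {0, 1}, so the missing case is m ≡ 2 (mod 3); write m = 3p+2.
Then (3p+2)^3 - 4(3p+2) + 12 = 27p^3 + 54p^2 + 24p + 12 = 3(9p^3 + 18p^2 + 8p + 4).

3(9p^3 + 18p^2 + 8p + 4)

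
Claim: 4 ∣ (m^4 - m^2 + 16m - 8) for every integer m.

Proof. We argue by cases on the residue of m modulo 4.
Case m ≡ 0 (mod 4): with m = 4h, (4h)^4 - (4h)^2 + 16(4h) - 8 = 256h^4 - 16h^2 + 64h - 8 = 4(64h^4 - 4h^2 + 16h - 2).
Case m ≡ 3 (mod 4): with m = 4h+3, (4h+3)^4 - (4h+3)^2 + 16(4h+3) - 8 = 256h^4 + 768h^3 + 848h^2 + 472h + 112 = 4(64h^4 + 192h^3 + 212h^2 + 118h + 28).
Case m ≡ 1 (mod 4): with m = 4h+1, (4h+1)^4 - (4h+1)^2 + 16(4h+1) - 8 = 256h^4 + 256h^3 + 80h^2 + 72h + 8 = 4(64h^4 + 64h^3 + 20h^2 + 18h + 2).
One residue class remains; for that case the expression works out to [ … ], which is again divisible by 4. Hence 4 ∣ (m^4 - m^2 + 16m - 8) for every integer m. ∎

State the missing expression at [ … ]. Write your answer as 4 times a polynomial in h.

The residues treated are {0, 3, 1}, so the missing case is m ≡ 2 (mod 4); write m = 4h+2.
Then (4h+2)^4 - (4h+2)^2 + 16(4h+2) - 8 = 256h^4 + 512h^3 + 368h^2 + 176h + 36 = 4(64h^4 + 128h^3 + 92h^2 + 44h + 9).

4(64h^4 + 128h^3 + 92h^2 + 44h + 9)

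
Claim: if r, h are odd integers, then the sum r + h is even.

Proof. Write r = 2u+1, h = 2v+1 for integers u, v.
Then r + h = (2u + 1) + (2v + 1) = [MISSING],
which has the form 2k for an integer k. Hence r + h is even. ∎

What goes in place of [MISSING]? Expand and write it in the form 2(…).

2(u + v + 1)

(2u + 1) + (2v + 1) = 2u + 2v + 2
= 2(u + v + 1).
Since u + v + 1 is an integer, the sum is of the form 2k for an integer k.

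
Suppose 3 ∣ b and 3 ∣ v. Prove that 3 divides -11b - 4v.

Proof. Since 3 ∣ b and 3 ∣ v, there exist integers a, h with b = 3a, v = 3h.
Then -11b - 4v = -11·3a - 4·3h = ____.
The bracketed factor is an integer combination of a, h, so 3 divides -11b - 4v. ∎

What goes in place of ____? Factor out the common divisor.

3(-11a - 4h)

Pull the common 3 out of every term: -11·3a - 4·3h = 3(-11a - 4h).
-11a - 4h is an integer, which exhibits the divisibility.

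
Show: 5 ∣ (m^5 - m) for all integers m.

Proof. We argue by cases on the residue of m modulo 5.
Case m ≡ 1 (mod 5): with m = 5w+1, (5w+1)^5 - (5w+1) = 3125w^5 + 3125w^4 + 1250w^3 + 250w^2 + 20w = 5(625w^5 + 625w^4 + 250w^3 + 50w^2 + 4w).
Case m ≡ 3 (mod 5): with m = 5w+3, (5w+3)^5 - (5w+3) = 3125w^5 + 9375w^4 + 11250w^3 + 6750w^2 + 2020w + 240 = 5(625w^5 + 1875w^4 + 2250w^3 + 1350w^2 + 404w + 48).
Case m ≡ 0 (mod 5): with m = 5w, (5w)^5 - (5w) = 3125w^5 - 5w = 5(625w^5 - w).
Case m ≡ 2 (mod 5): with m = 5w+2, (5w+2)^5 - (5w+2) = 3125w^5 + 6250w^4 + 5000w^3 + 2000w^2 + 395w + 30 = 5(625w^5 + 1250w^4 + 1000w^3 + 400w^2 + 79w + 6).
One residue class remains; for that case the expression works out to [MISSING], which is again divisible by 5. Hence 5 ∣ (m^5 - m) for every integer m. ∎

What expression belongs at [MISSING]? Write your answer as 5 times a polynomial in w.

5(625w^5 + 2500w^4 + 4000w^3 + 3200w^2 + 1279w + 204)

Only m ≡ 4 (mod 5) is unaccounted for. Put m = 5w+4:
(5w+4)^5 - (5w+4) expands to 3125w^5 + 12500w^4 + 20000w^3 + 16000w^2 + 6395w + 1020,
and factoring out 5 leaves 5(625w^5 + 2500w^4 + 4000w^3 + 3200w^2 + 1279w + 204).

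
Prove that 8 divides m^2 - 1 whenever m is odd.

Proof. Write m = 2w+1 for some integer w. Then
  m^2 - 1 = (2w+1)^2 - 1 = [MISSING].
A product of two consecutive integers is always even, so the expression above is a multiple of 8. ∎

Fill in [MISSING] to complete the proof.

4w(w + 1)

(2w+1)^2 - 1 = 4w^2 + 4w + 1 - 1 = 4w^2 + 4w = 4w(w+1).
Since w and w+1 are consecutive, w(w+1) is even, and 4·(even) is a multiple of 8.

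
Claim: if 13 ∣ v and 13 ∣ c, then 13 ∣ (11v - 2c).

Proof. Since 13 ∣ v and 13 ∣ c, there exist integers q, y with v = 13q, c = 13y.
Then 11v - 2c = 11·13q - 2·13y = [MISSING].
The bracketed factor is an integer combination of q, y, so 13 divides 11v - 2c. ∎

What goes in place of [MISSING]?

13(11q - 2y)

Each term has a factor of 13: 11·13q - 2·13y = 13·(11q - 2y).
Since 11q - 2y is an integer, 13 ∣ (11v - 2c).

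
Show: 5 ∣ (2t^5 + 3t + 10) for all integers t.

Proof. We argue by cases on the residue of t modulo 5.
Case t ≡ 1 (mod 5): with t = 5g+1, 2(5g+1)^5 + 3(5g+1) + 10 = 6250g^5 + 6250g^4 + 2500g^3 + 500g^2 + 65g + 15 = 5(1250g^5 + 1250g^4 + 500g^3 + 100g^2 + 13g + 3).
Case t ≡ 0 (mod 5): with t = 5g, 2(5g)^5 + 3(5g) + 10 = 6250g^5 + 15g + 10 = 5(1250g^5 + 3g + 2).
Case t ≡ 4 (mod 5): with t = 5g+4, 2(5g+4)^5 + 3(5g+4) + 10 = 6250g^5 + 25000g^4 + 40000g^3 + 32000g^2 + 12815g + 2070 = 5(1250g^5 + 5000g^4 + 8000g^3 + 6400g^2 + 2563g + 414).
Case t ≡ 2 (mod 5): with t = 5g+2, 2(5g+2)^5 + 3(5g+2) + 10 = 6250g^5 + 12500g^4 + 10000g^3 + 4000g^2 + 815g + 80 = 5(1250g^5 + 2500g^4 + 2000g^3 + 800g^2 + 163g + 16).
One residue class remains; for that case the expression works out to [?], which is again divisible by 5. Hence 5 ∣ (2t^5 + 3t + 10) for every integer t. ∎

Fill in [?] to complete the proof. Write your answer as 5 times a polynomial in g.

The residues treated are {1, 0, 4, 2}, so the missing case is t ≡ 3 (mod 5); write t = 5g+3.
Then 2(5g+3)^5 + 3(5g+3) + 10 = 6250g^5 + 18750g^4 + 22500g^3 + 13500g^2 + 4065g + 505 = 5(1250g^5 + 3750g^4 + 4500g^3 + 2700g^2 + 813g + 101).

5(1250g^5 + 3750g^4 + 4500g^3 + 2700g^2 + 813g + 101)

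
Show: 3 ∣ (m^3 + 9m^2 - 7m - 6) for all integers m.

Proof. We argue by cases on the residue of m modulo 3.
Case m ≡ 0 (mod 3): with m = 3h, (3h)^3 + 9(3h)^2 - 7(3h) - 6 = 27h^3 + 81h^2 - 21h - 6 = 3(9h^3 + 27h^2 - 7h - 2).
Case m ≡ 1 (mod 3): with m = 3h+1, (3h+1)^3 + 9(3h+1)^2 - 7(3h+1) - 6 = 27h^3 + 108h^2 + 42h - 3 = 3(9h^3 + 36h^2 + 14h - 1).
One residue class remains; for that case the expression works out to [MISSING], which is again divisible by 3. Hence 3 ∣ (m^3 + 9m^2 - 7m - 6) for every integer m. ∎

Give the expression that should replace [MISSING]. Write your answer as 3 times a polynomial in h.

3(9h^3 + 45h^2 + 41h + 8)

The residues treated are {0, 1}, so the missing case is m ≡ 2 (mod 3); write m = 3h+2.
Then (3h+2)^3 + 9(3h+2)^2 - 7(3h+2) - 6 = 27h^3 + 135h^2 + 123h + 24 = 3(9h^3 + 45h^2 + 41h + 8).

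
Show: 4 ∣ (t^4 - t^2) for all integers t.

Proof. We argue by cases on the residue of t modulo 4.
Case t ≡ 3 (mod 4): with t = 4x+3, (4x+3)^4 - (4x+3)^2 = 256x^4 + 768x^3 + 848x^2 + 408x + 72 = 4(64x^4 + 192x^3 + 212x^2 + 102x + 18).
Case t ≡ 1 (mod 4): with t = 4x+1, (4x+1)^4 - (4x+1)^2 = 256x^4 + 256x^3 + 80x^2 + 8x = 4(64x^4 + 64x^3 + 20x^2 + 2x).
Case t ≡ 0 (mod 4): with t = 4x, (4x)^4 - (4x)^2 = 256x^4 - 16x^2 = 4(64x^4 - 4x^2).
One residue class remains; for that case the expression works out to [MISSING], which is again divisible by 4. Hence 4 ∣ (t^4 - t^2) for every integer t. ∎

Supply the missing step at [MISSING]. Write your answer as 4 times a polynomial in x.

Only t ≡ 2 (mod 4) is unaccounted for. Put t = 4x+2:
(4x+2)^4 - (4x+2)^2 expands to 256x^4 + 512x^3 + 368x^2 + 112x + 12,
and factoring out 4 leaves 4(64x^4 + 128x^3 + 92x^2 + 28x + 3).

4(64x^4 + 128x^3 + 92x^2 + 28x + 3)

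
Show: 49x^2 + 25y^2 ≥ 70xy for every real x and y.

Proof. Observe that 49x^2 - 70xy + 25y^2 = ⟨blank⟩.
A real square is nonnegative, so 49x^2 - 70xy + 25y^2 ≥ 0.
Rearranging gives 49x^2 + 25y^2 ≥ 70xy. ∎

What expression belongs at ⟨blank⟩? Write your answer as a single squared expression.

49x^2 - 70xy + 25y^2 is a perfect-square trinomial: the outer terms are (7x)^2 and (5y)^2, and the cross term is -2·7x·5y.
So 49x^2 - 70xy + 25y^2 = (7x - 5y)^2 ≥ 0.

(7x - 5y)^2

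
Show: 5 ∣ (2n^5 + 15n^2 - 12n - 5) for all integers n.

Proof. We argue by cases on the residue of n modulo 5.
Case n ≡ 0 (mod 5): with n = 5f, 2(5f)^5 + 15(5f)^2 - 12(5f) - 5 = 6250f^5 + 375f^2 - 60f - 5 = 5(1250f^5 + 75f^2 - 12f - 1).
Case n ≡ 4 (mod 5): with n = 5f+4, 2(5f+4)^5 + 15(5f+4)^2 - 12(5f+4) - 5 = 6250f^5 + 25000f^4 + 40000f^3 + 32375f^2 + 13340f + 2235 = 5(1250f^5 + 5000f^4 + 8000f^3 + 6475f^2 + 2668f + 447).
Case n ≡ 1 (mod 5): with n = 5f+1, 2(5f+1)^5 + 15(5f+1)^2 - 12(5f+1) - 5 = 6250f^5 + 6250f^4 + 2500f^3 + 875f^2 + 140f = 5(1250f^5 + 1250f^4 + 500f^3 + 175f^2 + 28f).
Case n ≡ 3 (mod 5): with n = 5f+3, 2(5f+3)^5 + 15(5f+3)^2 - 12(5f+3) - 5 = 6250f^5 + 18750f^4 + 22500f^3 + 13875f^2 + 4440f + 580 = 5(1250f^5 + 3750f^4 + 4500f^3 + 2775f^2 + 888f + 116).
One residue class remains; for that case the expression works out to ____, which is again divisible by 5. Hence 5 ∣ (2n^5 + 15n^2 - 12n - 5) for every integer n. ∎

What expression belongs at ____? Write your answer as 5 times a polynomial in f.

5(1250f^5 + 2500f^4 + 2000f^3 + 875f^2 + 208f + 19)

Only n ≡ 2 (mod 5) is unaccounted for. Put n = 5f+2:
2(5f+2)^5 + 15(5f+2)^2 - 12(5f+2) - 5 expands to 6250f^5 + 12500f^4 + 10000f^3 + 4375f^2 + 1040f + 95,
and factoring out 5 leaves 5(1250f^5 + 2500f^4 + 2000f^3 + 875f^2 + 208f + 19).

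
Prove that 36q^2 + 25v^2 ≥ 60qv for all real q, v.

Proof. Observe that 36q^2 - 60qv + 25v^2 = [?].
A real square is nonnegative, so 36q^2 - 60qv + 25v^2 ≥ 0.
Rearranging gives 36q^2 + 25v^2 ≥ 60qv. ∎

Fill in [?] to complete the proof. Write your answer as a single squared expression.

The leading and trailing coefficients are 6^2 and 5^2, and 60 = 2·6·5, so the trinomial is (6q - 5v)^2.
Hence 36q^2 - 60qv + 25v^2 ≥ 0.

(6q - 5v)^2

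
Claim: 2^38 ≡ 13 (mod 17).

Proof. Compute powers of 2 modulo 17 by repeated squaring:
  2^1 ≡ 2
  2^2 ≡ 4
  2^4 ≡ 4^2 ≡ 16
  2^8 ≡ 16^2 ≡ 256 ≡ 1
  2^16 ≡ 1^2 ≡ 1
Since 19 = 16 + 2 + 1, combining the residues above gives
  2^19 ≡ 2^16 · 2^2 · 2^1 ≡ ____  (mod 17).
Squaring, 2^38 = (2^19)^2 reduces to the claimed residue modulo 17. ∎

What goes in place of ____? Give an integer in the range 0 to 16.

8

Multiply the listed residues: 1 · 4 · 2 = 4 → 8.
Reducing modulo 17: 8 = 0·17 + 8, so 2^19 ≡ 8.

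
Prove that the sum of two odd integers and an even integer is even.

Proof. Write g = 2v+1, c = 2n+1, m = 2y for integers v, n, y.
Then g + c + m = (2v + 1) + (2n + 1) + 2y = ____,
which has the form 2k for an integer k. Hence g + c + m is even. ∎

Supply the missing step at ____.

2(n + v + y + 1)

(2v + 1) + (2n + 1) + 2y = 2n + 2v + 2y + 2
= 2(n + v + y + 1).
Since n + v + y + 1 is an integer, the sum is of the form 2k for an integer k.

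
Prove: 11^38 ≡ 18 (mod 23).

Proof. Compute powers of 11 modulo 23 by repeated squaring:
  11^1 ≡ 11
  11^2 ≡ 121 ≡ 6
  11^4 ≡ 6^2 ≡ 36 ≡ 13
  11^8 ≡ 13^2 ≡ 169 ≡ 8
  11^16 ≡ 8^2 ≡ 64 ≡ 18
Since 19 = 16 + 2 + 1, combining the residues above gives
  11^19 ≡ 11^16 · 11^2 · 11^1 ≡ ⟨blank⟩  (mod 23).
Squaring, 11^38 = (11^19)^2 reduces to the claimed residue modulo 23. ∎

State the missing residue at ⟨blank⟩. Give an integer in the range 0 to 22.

15

11^16 · 11^2 · 11^1 ≡ 18 · 6 · 11 = 1188.
1188 mod 23 = 15, so 11^19 ≡ 15 (mod 23).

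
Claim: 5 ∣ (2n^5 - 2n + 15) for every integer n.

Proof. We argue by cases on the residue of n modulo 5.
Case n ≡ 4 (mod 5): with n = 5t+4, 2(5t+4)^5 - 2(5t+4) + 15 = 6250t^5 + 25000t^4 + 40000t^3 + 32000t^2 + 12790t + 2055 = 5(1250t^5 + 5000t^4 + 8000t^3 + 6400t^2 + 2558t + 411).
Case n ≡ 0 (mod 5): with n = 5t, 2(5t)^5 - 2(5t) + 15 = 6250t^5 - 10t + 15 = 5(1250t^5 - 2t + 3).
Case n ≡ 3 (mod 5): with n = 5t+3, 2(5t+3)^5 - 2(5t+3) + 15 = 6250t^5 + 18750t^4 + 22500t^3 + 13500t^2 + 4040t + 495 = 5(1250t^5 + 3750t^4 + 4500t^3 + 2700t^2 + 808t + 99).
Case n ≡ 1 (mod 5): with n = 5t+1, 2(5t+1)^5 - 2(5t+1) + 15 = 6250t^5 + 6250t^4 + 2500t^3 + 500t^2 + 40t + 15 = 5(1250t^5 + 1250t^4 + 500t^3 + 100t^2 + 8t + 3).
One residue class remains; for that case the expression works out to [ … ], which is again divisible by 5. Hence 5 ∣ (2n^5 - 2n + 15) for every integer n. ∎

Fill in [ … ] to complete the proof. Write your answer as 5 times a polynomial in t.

5(1250t^5 + 2500t^4 + 2000t^3 + 800t^2 + 158t + 15)

The residues treated are {4, 0, 3, 1}, so the missing case is n ≡ 2 (mod 5); write n = 5t+2.
Then 2(5t+2)^5 - 2(5t+2) + 15 = 6250t^5 + 12500t^4 + 10000t^3 + 4000t^2 + 790t + 75 = 5(1250t^5 + 2500t^4 + 2000t^3 + 800t^2 + 158t + 15).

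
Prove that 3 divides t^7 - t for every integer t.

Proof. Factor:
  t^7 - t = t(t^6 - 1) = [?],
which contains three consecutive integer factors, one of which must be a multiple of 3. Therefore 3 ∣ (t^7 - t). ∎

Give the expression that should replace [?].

(t - 1)t(t + 1)(t^4 + t^2 + 1)

t^6 - 1 = (t^2 - 1)(t^4 + t^2 + 1), and t^2 - 1 = (t-1)(t+1).
So t(t^6 - 1) = (t - 1)t(t + 1)(t^4 + t^2 + 1).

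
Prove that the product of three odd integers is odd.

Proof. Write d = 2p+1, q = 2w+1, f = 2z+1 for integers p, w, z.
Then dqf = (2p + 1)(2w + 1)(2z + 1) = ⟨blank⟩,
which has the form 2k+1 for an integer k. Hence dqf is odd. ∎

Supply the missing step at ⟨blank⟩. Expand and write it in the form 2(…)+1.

Expanding: (2p + 1)(2w + 1)(2z + 1) = 8pwz + 4pw + 4pz + 2p + 4wz + 2w + 2z + 1.
Every term except the constant is even, so this is 2(4pwz + 2pw + 2pz + p + 2wz + w + z) + 1,
and 4pwz + 2pw + 2pz + p + 2wz + w + z ∈ ℤ gives the required form.

2(4pwz + 2pw + 2pz + p + 2wz + w + z) + 1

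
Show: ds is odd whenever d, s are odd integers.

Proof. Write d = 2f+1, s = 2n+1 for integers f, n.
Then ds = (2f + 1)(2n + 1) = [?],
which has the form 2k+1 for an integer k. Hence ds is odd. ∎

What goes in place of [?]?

2(2fn + f + n) + 1

(2f + 1)(2n + 1) = 4fn + 2f + 2n + 1
= 2(2fn + f + n) + 1.
Since 2fn + f + n is an integer, the product is of the form 2k+1 for an integer k.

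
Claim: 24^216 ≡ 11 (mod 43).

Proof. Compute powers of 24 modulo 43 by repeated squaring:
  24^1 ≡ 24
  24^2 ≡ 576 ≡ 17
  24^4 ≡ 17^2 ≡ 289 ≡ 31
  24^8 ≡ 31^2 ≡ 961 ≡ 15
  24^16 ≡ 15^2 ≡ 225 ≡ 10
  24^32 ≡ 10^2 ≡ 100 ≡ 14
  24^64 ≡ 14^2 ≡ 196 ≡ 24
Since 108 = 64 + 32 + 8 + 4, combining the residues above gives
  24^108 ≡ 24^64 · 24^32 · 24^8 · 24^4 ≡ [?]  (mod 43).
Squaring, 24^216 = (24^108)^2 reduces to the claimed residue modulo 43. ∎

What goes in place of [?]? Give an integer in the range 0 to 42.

Multiply the listed residues: 24 · 14 · 15 · 31 = 336 → 5040 → 156240.
Reducing modulo 43: 156240 = 3633·43 + 21, so 24^108 ≡ 21.

21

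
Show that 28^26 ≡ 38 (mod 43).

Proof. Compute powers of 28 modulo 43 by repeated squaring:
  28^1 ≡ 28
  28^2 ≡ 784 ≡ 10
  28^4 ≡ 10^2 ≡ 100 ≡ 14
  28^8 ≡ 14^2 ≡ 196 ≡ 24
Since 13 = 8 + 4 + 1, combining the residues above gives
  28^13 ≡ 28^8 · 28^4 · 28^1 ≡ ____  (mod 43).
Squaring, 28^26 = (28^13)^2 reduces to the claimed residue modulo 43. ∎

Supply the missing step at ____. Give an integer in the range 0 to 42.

34

28^8 · 28^4 · 28^1 ≡ 24 · 14 · 28 = 9408.
9408 mod 43 = 34, so 28^13 ≡ 34 (mod 43).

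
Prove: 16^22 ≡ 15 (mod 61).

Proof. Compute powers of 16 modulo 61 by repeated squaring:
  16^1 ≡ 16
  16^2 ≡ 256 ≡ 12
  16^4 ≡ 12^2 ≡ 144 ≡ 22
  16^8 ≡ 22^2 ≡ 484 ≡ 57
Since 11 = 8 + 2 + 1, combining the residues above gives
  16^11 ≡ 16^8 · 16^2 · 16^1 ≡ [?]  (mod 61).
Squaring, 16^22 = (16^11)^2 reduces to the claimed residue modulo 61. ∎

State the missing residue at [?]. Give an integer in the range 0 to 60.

25

16^8 · 16^2 · 16^1 ≡ 57 · 12 · 16 = 10944.
10944 mod 61 = 25, so 16^11 ≡ 25 (mod 61).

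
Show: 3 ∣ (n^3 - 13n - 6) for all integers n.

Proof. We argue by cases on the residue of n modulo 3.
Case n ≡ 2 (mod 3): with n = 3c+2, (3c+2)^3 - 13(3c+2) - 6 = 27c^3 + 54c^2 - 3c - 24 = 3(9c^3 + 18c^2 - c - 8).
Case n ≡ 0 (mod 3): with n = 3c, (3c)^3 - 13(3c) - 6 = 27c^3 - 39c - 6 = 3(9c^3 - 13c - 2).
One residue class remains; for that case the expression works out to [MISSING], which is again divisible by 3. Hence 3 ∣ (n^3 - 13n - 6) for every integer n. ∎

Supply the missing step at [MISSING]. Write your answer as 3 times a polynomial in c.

3(9c^3 + 9c^2 - 10c - 6)

The residues treated are {2, 0}, so the missing case is n ≡ 1 (mod 3); write n = 3c+1.
Then (3c+1)^3 - 13(3c+1) - 6 = 27c^3 + 27c^2 - 30c - 18 = 3(9c^3 + 9c^2 - 10c - 6).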